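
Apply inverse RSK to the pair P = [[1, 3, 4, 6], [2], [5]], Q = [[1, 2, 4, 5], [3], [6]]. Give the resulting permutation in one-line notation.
2 5 3 4 6 1

Reverse RSK: for i = n, n-1, ..., 1, locate i in Q, remove the corresponding corner cell from P, and reverse-bump its entry up through P; the value ejected from row 1 is w(i).

So w = 2 5 3 4 6 1.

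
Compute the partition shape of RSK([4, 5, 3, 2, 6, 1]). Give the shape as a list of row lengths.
[3, 1, 1, 1]

Row-insert each entry into an empty tableau.

After inserting 4: P = [[4]].
After inserting 5: P = [[4, 5]].
After inserting 3: P = [[3, 5], [4]].
After inserting 2: P = [[2, 5], [3], [4]].
After inserting 6: P = [[2, 5, 6], [3], [4]].
After inserting 1: P = [[1, 5, 6], [2], [3], [4]].

The final insertion tableau P = [[1, 5, 6], [2], [3], [4]] has shape [3, 1, 1, 1].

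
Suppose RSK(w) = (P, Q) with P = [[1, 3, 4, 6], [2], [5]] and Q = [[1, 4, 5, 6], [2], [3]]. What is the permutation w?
5 2 1 3 4 6

Reverse the RSK construction: for i from n down to 1, find the cell of Q containing i, remove the entry at that cell from P, and reverse-bump it up through P; the value ejected from row 1 is w(i).

Step i=6: Q has 6 at row 1, column 4; remove that cell from P, ejecting 6. So w(6) = 6. P is now [[1, 3, 4], [2], [5]].
Step i=5: Q has 5 at row 1, column 3; remove that cell from P, ejecting 4. So w(5) = 4. P is now [[1, 3], [2], [5]].
Step i=4: Q has 4 at row 1, column 2; remove that cell from P, ejecting 3. So w(4) = 3. P is now [[1], [2], [5]].
Step i=3: Q has 3 at row 3, column 1; remove 5 from row 3 of P and reverse-bump: 5 enters row 2 and ejects 2; 2 enters row 1 and ejects 1. So w(3) = 1. P is now [[2], [5]].
Step i=2: Q has 2 at row 2, column 1; remove 5 from row 2 of P and reverse-bump: 5 enters row 1 and ejects 2. So w(2) = 2. P is now [[5]].
Step i=1: Q has 1 at row 1, column 1; remove that cell from P, ejecting 5. So w(1) = 5. P is now [].

So w = 5 2 1 3 4 6.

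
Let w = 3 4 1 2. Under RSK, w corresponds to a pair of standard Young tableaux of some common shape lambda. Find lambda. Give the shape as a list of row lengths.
[2, 2]

Row-insert each entry into an empty tableau.

After inserting 3: P = [[3]].
After inserting 4: P = [[3, 4]].
After inserting 1: P = [[1, 4], [3]].
After inserting 2: P = [[1, 2], [3, 4]].

The final insertion tableau P = [[1, 2], [3, 4]] has shape [2, 2].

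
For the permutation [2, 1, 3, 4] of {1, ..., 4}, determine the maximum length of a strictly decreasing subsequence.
2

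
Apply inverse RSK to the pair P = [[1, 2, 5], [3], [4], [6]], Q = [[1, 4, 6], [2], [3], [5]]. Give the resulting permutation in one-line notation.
6 4 1 3 2 5

Reverse the RSK construction: for i from n down to 1, find the cell of Q containing i, remove the entry at that cell from P, and reverse-bump it up through P; the value ejected from row 1 is w(i).

Step i=6: Q has 6 at row 1, column 3; remove that cell from P, ejecting 5. So w(6) = 5. P is now [[1, 2], [3], [4], [6]].
Step i=5: Q has 5 at row 4, column 1; remove 6 from row 4 of P and reverse-bump: 6 enters row 3 and ejects 4; 4 enters row 2 and ejects 3; 3 enters row 1 and ejects 2. So w(5) = 2. P is now [[1, 3], [4], [6]].
Step i=4: Q has 4 at row 1, column 2; remove that cell from P, ejecting 3. So w(4) = 3. P is now [[1], [4], [6]].
Step i=3: Q has 3 at row 3, column 1; remove 6 from row 3 of P and reverse-bump: 6 enters row 2 and ejects 4; 4 enters row 1 and ejects 1. So w(3) = 1. P is now [[4], [6]].
Step i=2: Q has 2 at row 2, column 1; remove 6 from row 2 of P and reverse-bump: 6 enters row 1 and ejects 4. So w(2) = 4. P is now [[6]].
Step i=1: Q has 1 at row 1, column 1; remove that cell from P, ejecting 6. So w(1) = 6. P is now [].

So w = 6 4 1 3 2 5.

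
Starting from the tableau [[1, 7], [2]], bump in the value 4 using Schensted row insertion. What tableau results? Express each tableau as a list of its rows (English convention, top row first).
[[1, 4], [2, 7]]

In row 1, 4 replaces 7 (the leftmost entry greater than 4); 7 is bumped to row 2. 7 is appended to row 2. The new tableau is [[1, 4], [2, 7]].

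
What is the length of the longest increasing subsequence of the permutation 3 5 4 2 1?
2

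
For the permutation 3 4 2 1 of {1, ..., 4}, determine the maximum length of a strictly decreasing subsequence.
3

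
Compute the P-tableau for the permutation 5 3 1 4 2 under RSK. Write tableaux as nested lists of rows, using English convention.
P = [[1, 2], [3, 4], [5]]

Insert 5: appended to row 1. P = [[5]].
Insert 3: 3 bumps 5 from row 1; 5 starts row 2. P = [[3], [5]].
Insert 1: 1 bumps 3 from row 1; 3 bumps 5 from row 2; 5 starts row 3. P = [[1], [3], [5]].
Insert 4: appended to row 1. P = [[1, 4], [3], [5]].
Insert 2: 2 bumps 4 from row 1; 4 appends to row 2. P = [[1, 2], [3, 4], [5]].

So P = [[1, 2], [3, 4], [5]].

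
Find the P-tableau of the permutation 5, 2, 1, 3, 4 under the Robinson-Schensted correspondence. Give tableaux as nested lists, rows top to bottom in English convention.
P = [[1, 3, 4], [2], [5]]

After inserting 5: P = [[5]].
After inserting 2: P = [[2], [5]].
After inserting 1: P = [[1], [2], [5]].
After inserting 3: P = [[1, 3], [2], [5]].
After inserting 4: P = [[1, 3, 4], [2], [5]].

So P = [[1, 3, 4], [2], [5]].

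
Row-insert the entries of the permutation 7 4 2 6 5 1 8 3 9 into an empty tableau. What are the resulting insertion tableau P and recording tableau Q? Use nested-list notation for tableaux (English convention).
P = [[1, 3, 8, 9], [2, 5], [4, 6], [7]], Q = [[1, 4, 7, 9], [2, 5], [3, 8], [6]]

Insert each entry of the permutation into P by Schensted row insertion, recording in Q the position of each new cell.

Insert 7: appended to row 1. P = [[7]].
Insert 4: 4 bumps 7 from row 1; 7 starts row 2. P = [[4], [7]].
Insert 2: 2 bumps 4 from row 1; 4 bumps 7 from row 2; 7 starts row 3. P = [[2], [4], [7]].
Insert 6: appended to row 1. P = [[2, 6], [4], [7]].
Insert 5: 5 bumps 6 from row 1; 6 appends to row 2. P = [[2, 5], [4, 6], [7]].
Insert 1: 1 bumps 2 from row 1; 2 bumps 4 from row 2; 4 bumps 7 from row 3; 7 starts row 4. P = [[1, 5], [2, 6], [4], [7]].
Insert 8: appended to row 1. P = [[1, 5, 8], [2, 6], [4], [7]].
Insert 3: 3 bumps 5 from row 1; 5 bumps 6 from row 2; 6 appends to row 3. P = [[1, 3, 8], [2, 5], [4, 6], [7]].
Insert 9: appended to row 1. P = [[1, 3, 8, 9], [2, 5], [4, 6], [7]].

So P = [[1, 3, 8, 9], [2, 5], [4, 6], [7]], Q = [[1, 4, 7, 9], [2, 5], [3, 8], [6]].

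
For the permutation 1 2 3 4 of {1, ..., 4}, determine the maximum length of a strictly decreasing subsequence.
1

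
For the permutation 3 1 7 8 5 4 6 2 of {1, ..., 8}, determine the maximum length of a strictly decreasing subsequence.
4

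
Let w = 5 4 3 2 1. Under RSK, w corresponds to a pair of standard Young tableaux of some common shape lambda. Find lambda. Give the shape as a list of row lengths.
[1, 1, 1, 1, 1]

RSK row insertion gives P = [[1], [2], [3], [4], [5]], which has shape [1, 1, 1, 1, 1].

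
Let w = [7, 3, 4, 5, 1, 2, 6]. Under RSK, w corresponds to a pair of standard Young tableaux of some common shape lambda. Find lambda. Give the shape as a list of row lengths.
Row-insert each entry into an empty tableau.

After inserting 7: P = [[7]].
After inserting 3: P = [[3], [7]].
After inserting 4: P = [[3, 4], [7]].
After inserting 5: P = [[3, 4, 5], [7]].
After inserting 1: P = [[1, 4, 5], [3], [7]].
After inserting 2: P = [[1, 2, 5], [3, 4], [7]].
After inserting 6: P = [[1, 2, 5, 6], [3, 4], [7]].

The final insertion tableau P = [[1, 2, 5, 6], [3, 4], [7]] has shape [4, 2, 1].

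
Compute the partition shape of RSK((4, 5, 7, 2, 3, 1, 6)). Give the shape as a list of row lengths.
Row-insert each entry into an empty tableau.

After inserting 4: P = [[4]].
After inserting 5: P = [[4, 5]].
After inserting 7: P = [[4, 5, 7]].
After inserting 2: P = [[2, 5, 7], [4]].
After inserting 3: P = [[2, 3, 7], [4, 5]].
After inserting 1: P = [[1, 3, 7], [2, 5], [4]].
After inserting 6: P = [[1, 3, 6], [2, 5, 7], [4]].

The final insertion tableau P = [[1, 3, 6], [2, 5, 7], [4]] has shape [3, 3, 1].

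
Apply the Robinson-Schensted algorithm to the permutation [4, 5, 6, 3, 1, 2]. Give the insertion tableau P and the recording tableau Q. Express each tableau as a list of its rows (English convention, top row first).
P = [[1, 2, 6], [3, 5], [4]], Q = [[1, 2, 3], [4, 6], [5]]

Insert each entry of the permutation into P by Schensted row insertion, recording in Q the position of each new cell.

Insert 4: appended to row 1. P = [[4]].
Insert 5: appended to row 1. P = [[4, 5]].
Insert 6: appended to row 1. P = [[4, 5, 6]].
Insert 3: 3 bumps 4 from row 1; 4 starts row 2. P = [[3, 5, 6], [4]].
Insert 1: 1 bumps 3 from row 1; 3 bumps 4 from row 2; 4 starts row 3. P = [[1, 5, 6], [3], [4]].
Insert 2: 2 bumps 5 from row 1; 5 appends to row 2. P = [[1, 2, 6], [3, 5], [4]].

So P = [[1, 2, 6], [3, 5], [4]], Q = [[1, 2, 3], [4, 6], [5]].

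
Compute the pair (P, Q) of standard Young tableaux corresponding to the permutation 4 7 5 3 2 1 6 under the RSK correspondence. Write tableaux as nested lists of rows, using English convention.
Insert each entry of the permutation into P by Schensted row insertion, recording in Q the position of each new cell.

Insert 4: appended to row 1. P = [[4]].
Insert 7: appended to row 1. P = [[4, 7]].
Insert 5: 5 bumps 7 from row 1; 7 starts row 2. P = [[4, 5], [7]].
Insert 3: 3 bumps 4 from row 1; 4 bumps 7 from row 2; 7 starts row 3. P = [[3, 5], [4], [7]].
Insert 2: 2 bumps 3 from row 1; 3 bumps 4 from row 2; 4 bumps 7 from row 3; 7 starts row 4. P = [[2, 5], [3], [4], [7]].
Insert 1: 1 bumps 2 from row 1; 2 bumps 3 from row 2; 3 bumps 4 from row 3; 4 bumps 7 from row 4; 7 starts row 5. P = [[1, 5], [2], [3], [4], [7]].
Insert 6: appended to row 1. P = [[1, 5, 6], [2], [3], [4], [7]].

So P = [[1, 5, 6], [2], [3], [4], [7]], Q = [[1, 2, 7], [3], [4], [5], [6]].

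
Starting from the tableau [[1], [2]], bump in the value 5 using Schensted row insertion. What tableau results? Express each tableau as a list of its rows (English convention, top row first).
5 is larger than every entry of row 1, so it is appended to row 1. The new tableau is [[1, 5], [2]].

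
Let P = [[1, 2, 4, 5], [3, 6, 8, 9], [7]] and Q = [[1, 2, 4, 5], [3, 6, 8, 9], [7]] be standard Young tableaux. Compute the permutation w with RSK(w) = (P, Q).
3 7 1 8 9 6 2 4 5

Reverse the RSK construction: for i from n down to 1, find the cell of Q containing i, remove the entry at that cell from P, and reverse-bump it up through P; the value ejected from row 1 is w(i).

Step i=9: Q has 9 at row 2, column 4; remove 9 from row 2 of P and reverse-bump: 9 enters row 1 and ejects 5. So w(9) = 5. P is now [[1, 2, 4, 9], [3, 6, 8], [7]].
Step i=8: Q has 8 at row 2, column 3; remove 8 from row 2 of P and reverse-bump: 8 enters row 1 and ejects 4. So w(8) = 4. P is now [[1, 2, 8, 9], [3, 6], [7]].
Step i=7: Q has 7 at row 3, column 1; remove 7 from row 3 of P and reverse-bump: 7 enters row 2 and ejects 6; 6 enters row 1 and ejects 2. So w(7) = 2. P is now [[1, 6, 8, 9], [3, 7]].
Step i=6: Q has 6 at row 2, column 2; remove 7 from row 2 of P and reverse-bump: 7 enters row 1 and ejects 6. So w(6) = 6. P is now [[1, 7, 8, 9], [3]].
Step i=5: Q has 5 at row 1, column 4; remove that cell from P, ejecting 9. So w(5) = 9. P is now [[1, 7, 8], [3]].
Step i=4: Q has 4 at row 1, column 3; remove that cell from P, ejecting 8. So w(4) = 8. P is now [[1, 7], [3]].
Step i=3: Q has 3 at row 2, column 1; remove 3 from row 2 of P and reverse-bump: 3 enters row 1 and ejects 1. So w(3) = 1. P is now [[3, 7]].
Step i=2: Q has 2 at row 1, column 2; remove that cell from P, ejecting 7. So w(2) = 7. P is now [[3]].
Step i=1: Q has 1 at row 1, column 1; remove that cell from P, ejecting 3. So w(1) = 3. P is now [].

So w = 3 7 1 8 9 6 2 4 5.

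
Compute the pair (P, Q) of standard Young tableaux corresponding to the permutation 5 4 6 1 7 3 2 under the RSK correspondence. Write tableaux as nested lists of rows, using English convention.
P = [[1, 2, 7], [3, 6], [4], [5]], Q = [[1, 3, 5], [2, 6], [4], [7]]

Insert each entry of the permutation into P by Schensted row insertion, recording in Q the position of each new cell.

Insert 5: appended to row 1. P = [[5]], Q = [[1]].
Insert 4: 4 bumps 5 from row 1; 5 starts row 2. P = [[4], [5]], Q = [[1], [2]].
Insert 6: appended to row 1. P = [[4, 6], [5]], Q = [[1, 3], [2]].
Insert 1: 1 bumps 4 from row 1; 4 bumps 5 from row 2; 5 starts row 3. P = [[1, 6], [4], [5]], Q = [[1, 3], [2], [4]].
Insert 7: appended to row 1. P = [[1, 6, 7], [4], [5]], Q = [[1, 3, 5], [2], [4]].
Insert 3: 3 bumps 6 from row 1; 6 appends to row 2. P = [[1, 3, 7], [4, 6], [5]], Q = [[1, 3, 5], [2, 6], [4]].
Insert 2: 2 bumps 3 from row 1; 3 bumps 4 from row 2; 4 bumps 5 from row 3; 5 starts row 4. P = [[1, 2, 7], [3, 6], [4], [5]], Q = [[1, 3, 5], [2, 6], [4], [7]].

So P = [[1, 2, 7], [3, 6], [4], [5]], Q = [[1, 3, 5], [2, 6], [4], [7]].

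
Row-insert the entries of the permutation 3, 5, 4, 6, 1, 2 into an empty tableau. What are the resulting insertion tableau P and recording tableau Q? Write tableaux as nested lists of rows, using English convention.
P = [[1, 2, 6], [3, 4], [5]], Q = [[1, 2, 4], [3, 6], [5]]

Insert each entry of the permutation into P by Schensted row insertion, recording in Q the position of each new cell.

Insert 3: appended to row 1. P = [[3]].
Insert 5: appended to row 1. P = [[3, 5]].
Insert 4: 4 bumps 5 from row 1; 5 starts row 2. P = [[3, 4], [5]].
Insert 6: appended to row 1. P = [[3, 4, 6], [5]].
Insert 1: 1 bumps 3 from row 1; 3 bumps 5 from row 2; 5 starts row 3. P = [[1, 4, 6], [3], [5]].
Insert 2: 2 bumps 4 from row 1; 4 appends to row 2. P = [[1, 2, 6], [3, 4], [5]].

So P = [[1, 2, 6], [3, 4], [5]], Q = [[1, 2, 4], [3, 6], [5]].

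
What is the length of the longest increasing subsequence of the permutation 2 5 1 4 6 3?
3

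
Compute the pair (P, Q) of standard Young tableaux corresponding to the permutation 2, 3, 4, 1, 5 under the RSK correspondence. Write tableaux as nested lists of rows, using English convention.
Insert each entry of the permutation into P by Schensted row insertion, recording in Q the position of each new cell.

Insert 2: appended to row 1. P = [[2]].
Insert 3: appended to row 1. P = [[2, 3]].
Insert 4: appended to row 1. P = [[2, 3, 4]].
Insert 1: 1 bumps 2 from row 1; 2 starts row 2. P = [[1, 3, 4], [2]].
Insert 5: appended to row 1. P = [[1, 3, 4, 5], [2]].

So P = [[1, 3, 4, 5], [2]], Q = [[1, 2, 3, 5], [4]].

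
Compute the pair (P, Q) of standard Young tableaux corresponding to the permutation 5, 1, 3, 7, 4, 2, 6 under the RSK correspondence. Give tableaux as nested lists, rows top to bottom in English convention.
P = [[1, 2, 4, 6], [3, 7], [5]], Q = [[1, 3, 4, 7], [2, 5], [6]]

Insert each entry of the permutation into P by Schensted row insertion, recording in Q the position of each new cell.

Insert 5: appended to row 1. P = [[5]].
Insert 1: 1 bumps 5 from row 1; 5 starts row 2. P = [[1], [5]].
Insert 3: appended to row 1. P = [[1, 3], [5]].
Insert 7: appended to row 1. P = [[1, 3, 7], [5]].
Insert 4: 4 bumps 7 from row 1; 7 appends to row 2. P = [[1, 3, 4], [5, 7]].
Insert 2: 2 bumps 3 from row 1; 3 bumps 5 from row 2; 5 starts row 3. P = [[1, 2, 4], [3, 7], [5]].
Insert 6: appended to row 1. P = [[1, 2, 4, 6], [3, 7], [5]].

So P = [[1, 2, 4, 6], [3, 7], [5]], Q = [[1, 3, 4, 7], [2, 5], [6]].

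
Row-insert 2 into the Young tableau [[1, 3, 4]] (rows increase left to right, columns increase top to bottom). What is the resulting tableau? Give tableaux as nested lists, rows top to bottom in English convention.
In row 1, 2 replaces 3 (the leftmost entry greater than 2); 3 is bumped to row 2. 3 starts a new row 2. The new tableau is [[1, 2, 4], [3]].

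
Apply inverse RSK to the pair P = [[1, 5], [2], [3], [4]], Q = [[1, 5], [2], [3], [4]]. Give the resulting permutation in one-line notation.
Reverse the RSK construction: for i from n down to 1, find the cell of Q containing i, remove the entry at that cell from P, and reverse-bump it up through P; the value ejected from row 1 is w(i).

Step i=5: Q has 5 at row 1, column 2; remove that cell from P, ejecting 5. So w(5) = 5. P is now [[1], [2], [3], [4]].
Step i=4: Q has 4 at row 4, column 1; remove 4 from row 4 of P and reverse-bump: 4 enters row 3 and ejects 3; 3 enters row 2 and ejects 2; 2 enters row 1 and ejects 1. So w(4) = 1. P is now [[2], [3], [4]].
Step i=3: Q has 3 at row 3, column 1; remove 4 from row 3 of P and reverse-bump: 4 enters row 2 and ejects 3; 3 enters row 1 and ejects 2. So w(3) = 2. P is now [[3], [4]].
Step i=2: Q has 2 at row 2, column 1; remove 4 from row 2 of P and reverse-bump: 4 enters row 1 and ejects 3. So w(2) = 3. P is now [[4]].
Step i=1: Q has 1 at row 1, column 1; remove that cell from P, ejecting 4. So w(1) = 4. P is now [].

So w = 4 3 2 1 5.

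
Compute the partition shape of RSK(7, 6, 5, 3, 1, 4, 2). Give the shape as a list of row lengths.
RSK row insertion gives P = [[1, 2], [3, 4], [5], [6], [7]], which has shape [2, 2, 1, 1, 1].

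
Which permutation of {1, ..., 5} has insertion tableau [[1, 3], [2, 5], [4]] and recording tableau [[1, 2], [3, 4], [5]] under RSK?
4 5 2 3 1

Reverse the RSK construction: for i from n down to 1, find the cell of Q containing i, remove the entry at that cell from P, and reverse-bump it up through P; the value ejected from row 1 is w(i).

Step i=5: Q has 5 at row 3, column 1; remove 4 from row 3 of P and reverse-bump: 4 enters row 2 and ejects 2; 2 enters row 1 and ejects 1. So w(5) = 1. P is now [[2, 3], [4, 5]].
Step i=4: Q has 4 at row 2, column 2; remove 5 from row 2 of P and reverse-bump: 5 enters row 1 and ejects 3. So w(4) = 3. P is now [[2, 5], [4]].
Step i=3: Q has 3 at row 2, column 1; remove 4 from row 2 of P and reverse-bump: 4 enters row 1 and ejects 2. So w(3) = 2. P is now [[4, 5]].
Step i=2: Q has 2 at row 1, column 2; remove that cell from P, ejecting 5. So w(2) = 5. P is now [[4]].
Step i=1: Q has 1 at row 1, column 1; remove that cell from P, ejecting 4. So w(1) = 4. P is now [].

So w = 4 5 2 3 1.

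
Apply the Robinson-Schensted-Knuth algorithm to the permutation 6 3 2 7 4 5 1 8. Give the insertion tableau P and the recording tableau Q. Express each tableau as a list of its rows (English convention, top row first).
Insert each entry of the permutation into P by Schensted row insertion, recording in Q the position of each new cell.

After inserting 6: P = [[6]].
After inserting 3: P = [[3], [6]].
After inserting 2: P = [[2], [3], [6]].
After inserting 7: P = [[2, 7], [3], [6]].
After inserting 4: P = [[2, 4], [3, 7], [6]].
After inserting 5: P = [[2, 4, 5], [3, 7], [6]].
After inserting 1: P = [[1, 4, 5], [2, 7], [3], [6]].
After inserting 8: P = [[1, 4, 5, 8], [2, 7], [3], [6]].

So P = [[1, 4, 5, 8], [2, 7], [3], [6]], Q = [[1, 4, 6, 8], [2, 5], [3], [7]].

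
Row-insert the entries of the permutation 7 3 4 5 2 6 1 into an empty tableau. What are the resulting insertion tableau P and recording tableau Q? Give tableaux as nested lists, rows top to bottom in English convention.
P = [[1, 4, 5, 6], [2], [3], [7]], Q = [[1, 3, 4, 6], [2], [5], [7]]

Insert each entry of the permutation into P by Schensted row insertion, recording in Q the position of each new cell.

Insert 7: appended to row 1. P = [[7]].
Insert 3: 3 bumps 7 from row 1; 7 starts row 2. P = [[3], [7]].
Insert 4: appended to row 1. P = [[3, 4], [7]].
Insert 5: appended to row 1. P = [[3, 4, 5], [7]].
Insert 2: 2 bumps 3 from row 1; 3 bumps 7 from row 2; 7 starts row 3. P = [[2, 4, 5], [3], [7]].
Insert 6: appended to row 1. P = [[2, 4, 5, 6], [3], [7]].
Insert 1: 1 bumps 2 from row 1; 2 bumps 3 from row 2; 3 bumps 7 from row 3; 7 starts row 4. P = [[1, 4, 5, 6], [2], [3], [7]].

So P = [[1, 4, 5, 6], [2], [3], [7]], Q = [[1, 3, 4, 6], [2], [5], [7]].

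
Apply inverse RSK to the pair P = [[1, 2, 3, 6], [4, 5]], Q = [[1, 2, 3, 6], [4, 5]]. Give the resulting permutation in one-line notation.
1 4 5 2 3 6

Reverse RSK: for i = n, n-1, ..., 1, locate i in Q, remove the corresponding corner cell from P, and reverse-bump its entry up through P; the value ejected from row 1 is w(i).

So w = 1 4 5 2 3 6.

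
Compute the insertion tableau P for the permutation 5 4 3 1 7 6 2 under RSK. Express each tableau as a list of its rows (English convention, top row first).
Insert 5: appended to row 1. P = [[5]].
Insert 4: 4 bumps 5 from row 1; 5 starts row 2. P = [[4], [5]].
Insert 3: 3 bumps 4 from row 1; 4 bumps 5 from row 2; 5 starts row 3. P = [[3], [4], [5]].
Insert 1: 1 bumps 3 from row 1; 3 bumps 4 from row 2; 4 bumps 5 from row 3; 5 starts row 4. P = [[1], [3], [4], [5]].
Insert 7: appended to row 1. P = [[1, 7], [3], [4], [5]].
Insert 6: 6 bumps 7 from row 1; 7 appends to row 2. P = [[1, 6], [3, 7], [4], [5]].
Insert 2: 2 bumps 6 from row 1; 6 bumps 7 from row 2; 7 appends to row 3. P = [[1, 2], [3, 6], [4, 7], [5]].

So P = [[1, 2], [3, 6], [4, 7], [5]].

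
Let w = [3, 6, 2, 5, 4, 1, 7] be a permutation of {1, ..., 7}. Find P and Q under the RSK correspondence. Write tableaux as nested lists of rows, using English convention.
P = [[1, 4, 7], [2, 5], [3], [6]], Q = [[1, 2, 7], [3, 4], [5], [6]]

Insert each entry of the permutation into P by Schensted row insertion, recording in Q the position of each new cell.

Insert 3: appended to row 1. P = [[3]].
Insert 6: appended to row 1. P = [[3, 6]].
Insert 2: 2 bumps 3 from row 1; 3 starts row 2. P = [[2, 6], [3]].
Insert 5: 5 bumps 6 from row 1; 6 appends to row 2. P = [[2, 5], [3, 6]].
Insert 4: 4 bumps 5 from row 1; 5 bumps 6 from row 2; 6 starts row 3. P = [[2, 4], [3, 5], [6]].
Insert 1: 1 bumps 2 from row 1; 2 bumps 3 from row 2; 3 bumps 6 from row 3; 6 starts row 4. P = [[1, 4], [2, 5], [3], [6]].
Insert 7: appended to row 1. P = [[1, 4, 7], [2, 5], [3], [6]].

So P = [[1, 4, 7], [2, 5], [3], [6]], Q = [[1, 2, 7], [3, 4], [5], [6]].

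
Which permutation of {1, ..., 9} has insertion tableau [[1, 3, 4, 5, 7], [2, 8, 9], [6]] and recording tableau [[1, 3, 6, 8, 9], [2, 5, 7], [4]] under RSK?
6 2 8 1 3 9 4 5 7

Reverse RSK: for i = n, n-1, ..., 1, locate i in Q, remove the corresponding corner cell from P, and reverse-bump its entry up through P; the value ejected from row 1 is w(i).

So w = 6 2 8 1 3 9 4 5 7.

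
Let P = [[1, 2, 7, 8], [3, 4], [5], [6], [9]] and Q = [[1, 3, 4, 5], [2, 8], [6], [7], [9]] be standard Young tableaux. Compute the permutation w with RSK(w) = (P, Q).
9 3 6 7 8 5 1 4 2

Reverse the RSK construction: for i from n down to 1, find the cell of Q containing i, remove the entry at that cell from P, and reverse-bump it up through P; the value ejected from row 1 is w(i).

Step i=9: Q has 9 at row 5, column 1; remove 9 from row 5 of P and reverse-bump: 9 enters row 4 and ejects 6; 6 enters row 3 and ejects 5; 5 enters row 2 and ejects 4; 4 enters row 1 and ejects 2. So w(9) = 2. P is now [[1, 4, 7, 8], [3, 5], [6], [9]].
Step i=8: Q has 8 at row 2, column 2; remove 5 from row 2 of P and reverse-bump: 5 enters row 1 and ejects 4. So w(8) = 4. P is now [[1, 5, 7, 8], [3], [6], [9]].
Step i=7: Q has 7 at row 4, column 1; remove 9 from row 4 of P and reverse-bump: 9 enters row 3 and ejects 6; 6 enters row 2 and ejects 3; 3 enters row 1 and ejects 1. So w(7) = 1. P is now [[3, 5, 7, 8], [6], [9]].
Step i=6: Q has 6 at row 3, column 1; remove 9 from row 3 of P and reverse-bump: 9 enters row 2 and ejects 6; 6 enters row 1 and ejects 5. So w(6) = 5. P is now [[3, 6, 7, 8], [9]].
Step i=5: Q has 5 at row 1, column 4; remove that cell from P, ejecting 8. So w(5) = 8. P is now [[3, 6, 7], [9]].
Step i=4: Q has 4 at row 1, column 3; remove that cell from P, ejecting 7. So w(4) = 7. P is now [[3, 6], [9]].
Step i=3: Q has 3 at row 1, column 2; remove that cell from P, ejecting 6. So w(3) = 6. P is now [[3], [9]].
Step i=2: Q has 2 at row 2, column 1; remove 9 from row 2 of P and reverse-bump: 9 enters row 1 and ejects 3. So w(2) = 3. P is now [[9]].
Step i=1: Q has 1 at row 1, column 1; remove that cell from P, ejecting 9. So w(1) = 9. P is now [].

So w = 9 3 6 7 8 5 1 4 2.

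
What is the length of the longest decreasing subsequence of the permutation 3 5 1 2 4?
2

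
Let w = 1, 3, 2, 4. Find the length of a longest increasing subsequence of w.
3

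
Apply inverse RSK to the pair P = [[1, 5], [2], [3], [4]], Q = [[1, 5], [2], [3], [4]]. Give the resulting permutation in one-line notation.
Reverse the RSK construction: for i from n down to 1, find the cell of Q containing i, remove the entry at that cell from P, and reverse-bump it up through P; the value ejected from row 1 is w(i).

Step i=5: Q has 5 at row 1, column 2; remove that cell from P, ejecting 5. So w(5) = 5. P is now [[1], [2], [3], [4]].
Step i=4: Q has 4 at row 4, column 1; remove 4 from row 4 of P and reverse-bump: 4 enters row 3 and ejects 3; 3 enters row 2 and ejects 2; 2 enters row 1 and ejects 1. So w(4) = 1. P is now [[2], [3], [4]].
Step i=3: Q has 3 at row 3, column 1; remove 4 from row 3 of P and reverse-bump: 4 enters row 2 and ejects 3; 3 enters row 1 and ejects 2. So w(3) = 2. P is now [[3], [4]].
Step i=2: Q has 2 at row 2, column 1; remove 4 from row 2 of P and reverse-bump: 4 enters row 1 and ejects 3. So w(2) = 3. P is now [[4]].
Step i=1: Q has 1 at row 1, column 1; remove that cell from P, ejecting 4. So w(1) = 4. P is now [].

So w = 4 3 2 1 5.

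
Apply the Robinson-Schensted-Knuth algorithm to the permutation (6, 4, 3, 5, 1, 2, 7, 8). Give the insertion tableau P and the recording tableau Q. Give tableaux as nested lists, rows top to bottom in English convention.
P = [[1, 2, 7, 8], [3, 5], [4], [6]], Q = [[1, 4, 7, 8], [2, 6], [3], [5]]

Insert each entry of the permutation into P by Schensted row insertion, recording in Q the position of each new cell.

Insert 6: appended to row 1. P = [[6]].
Insert 4: 4 bumps 6 from row 1; 6 starts row 2. P = [[4], [6]].
Insert 3: 3 bumps 4 from row 1; 4 bumps 6 from row 2; 6 starts row 3. P = [[3], [4], [6]].
Insert 5: appended to row 1. P = [[3, 5], [4], [6]].
Insert 1: 1 bumps 3 from row 1; 3 bumps 4 from row 2; 4 bumps 6 from row 3; 6 starts row 4. P = [[1, 5], [3], [4], [6]].
Insert 2: 2 bumps 5 from row 1; 5 appends to row 2. P = [[1, 2], [3, 5], [4], [6]].
Insert 7: appended to row 1. P = [[1, 2, 7], [3, 5], [4], [6]].
Insert 8: appended to row 1. P = [[1, 2, 7, 8], [3, 5], [4], [6]].

So P = [[1, 2, 7, 8], [3, 5], [4], [6]], Q = [[1, 4, 7, 8], [2, 6], [3], [5]].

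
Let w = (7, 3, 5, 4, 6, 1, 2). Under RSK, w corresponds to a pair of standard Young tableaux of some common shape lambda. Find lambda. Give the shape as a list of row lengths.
Row-insert each entry into an empty tableau.

After inserting 7: P = [[7]].
After inserting 3: P = [[3], [7]].
After inserting 5: P = [[3, 5], [7]].
After inserting 4: P = [[3, 4], [5], [7]].
After inserting 6: P = [[3, 4, 6], [5], [7]].
After inserting 1: P = [[1, 4, 6], [3], [5], [7]].
After inserting 2: P = [[1, 2, 6], [3, 4], [5], [7]].

The final insertion tableau P = [[1, 2, 6], [3, 4], [5], [7]] has shape [3, 2, 1, 1].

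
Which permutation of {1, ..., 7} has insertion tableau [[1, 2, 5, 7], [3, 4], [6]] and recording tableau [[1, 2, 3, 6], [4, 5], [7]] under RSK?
Reverse the RSK construction: for i from n down to 1, find the cell of Q containing i, remove the entry at that cell from P, and reverse-bump it up through P; the value ejected from row 1 is w(i).

Step i=7: Q has 7 at row 3, column 1; remove 6 from row 3 of P and reverse-bump: 6 enters row 2 and ejects 4; 4 enters row 1 and ejects 2. So w(7) = 2. P is now [[1, 4, 5, 7], [3, 6]].
Step i=6: Q has 6 at row 1, column 4; remove that cell from P, ejecting 7. So w(6) = 7. P is now [[1, 4, 5], [3, 6]].
Step i=5: Q has 5 at row 2, column 2; remove 6 from row 2 of P and reverse-bump: 6 enters row 1 and ejects 5. So w(5) = 5. P is now [[1, 4, 6], [3]].
Step i=4: Q has 4 at row 2, column 1; remove 3 from row 2 of P and reverse-bump: 3 enters row 1 and ejects 1. So w(4) = 1. P is now [[3, 4, 6]].
Step i=3: Q has 3 at row 1, column 3; remove that cell from P, ejecting 6. So w(3) = 6. P is now [[3, 4]].
Step i=2: Q has 2 at row 1, column 2; remove that cell from P, ejecting 4. So w(2) = 4. P is now [[3]].
Step i=1: Q has 1 at row 1, column 1; remove that cell from P, ejecting 3. So w(1) = 3. P is now [].

So w = 3 4 6 1 5 7 2.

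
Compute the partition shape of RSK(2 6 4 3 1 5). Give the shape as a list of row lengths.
[3, 1, 1, 1]

RSK row insertion gives P = [[1, 3, 5], [2], [4], [6]], which has shape [3, 1, 1, 1].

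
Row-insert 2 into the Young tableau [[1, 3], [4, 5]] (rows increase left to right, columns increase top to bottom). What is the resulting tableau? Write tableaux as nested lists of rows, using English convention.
[[1, 2], [3, 5], [4]]

In row 1, 2 replaces 3 (the leftmost entry greater than 2); 3 is bumped to row 2. In row 2, 3 replaces 4 (the leftmost entry greater than 3); 4 is bumped to row 3. 4 starts a new row 3. The new tableau is [[1, 2], [3, 5], [4]].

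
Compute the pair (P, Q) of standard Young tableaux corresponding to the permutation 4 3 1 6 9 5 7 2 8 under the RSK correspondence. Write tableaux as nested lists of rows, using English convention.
Insert each entry of the permutation into P by Schensted row insertion, recording in Q the position of each new cell.

Insert 4: appended to row 1. P = [[4]].
Insert 3: 3 bumps 4 from row 1; 4 starts row 2. P = [[3], [4]].
Insert 1: 1 bumps 3 from row 1; 3 bumps 4 from row 2; 4 starts row 3. P = [[1], [3], [4]].
Insert 6: appended to row 1. P = [[1, 6], [3], [4]].
Insert 9: appended to row 1. P = [[1, 6, 9], [3], [4]].
Insert 5: 5 bumps 6 from row 1; 6 appends to row 2. P = [[1, 5, 9], [3, 6], [4]].
Insert 7: 7 bumps 9 from row 1; 9 appends to row 2. P = [[1, 5, 7], [3, 6, 9], [4]].
Insert 2: 2 bumps 5 from row 1; 5 bumps 6 from row 2; 6 appends to row 3. P = [[1, 2, 7], [3, 5, 9], [4, 6]].
Insert 8: appended to row 1. P = [[1, 2, 7, 8], [3, 5, 9], [4, 6]].

So P = [[1, 2, 7, 8], [3, 5, 9], [4, 6]], Q = [[1, 4, 5, 9], [2, 6, 7], [3, 8]].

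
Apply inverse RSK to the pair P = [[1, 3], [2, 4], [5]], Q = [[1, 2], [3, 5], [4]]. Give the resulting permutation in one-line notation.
Reverse the RSK construction: for i from n down to 1, find the cell of Q containing i, remove the entry at that cell from P, and reverse-bump it up through P; the value ejected from row 1 is w(i).

Step i=5: Q has 5 at row 2, column 2; remove 4 from row 2 of P and reverse-bump: 4 enters row 1 and ejects 3. So w(5) = 3. P is now [[1, 4], [2], [5]].
Step i=4: Q has 4 at row 3, column 1; remove 5 from row 3 of P and reverse-bump: 5 enters row 2 and ejects 2; 2 enters row 1 and ejects 1. So w(4) = 1. P is now [[2, 4], [5]].
Step i=3: Q has 3 at row 2, column 1; remove 5 from row 2 of P and reverse-bump: 5 enters row 1 and ejects 4. So w(3) = 4. P is now [[2, 5]].
Step i=2: Q has 2 at row 1, column 2; remove that cell from P, ejecting 5. So w(2) = 5. P is now [[2]].
Step i=1: Q has 1 at row 1, column 1; remove that cell from P, ejecting 2. So w(1) = 2. P is now [].

So w = 2 5 4 1 3.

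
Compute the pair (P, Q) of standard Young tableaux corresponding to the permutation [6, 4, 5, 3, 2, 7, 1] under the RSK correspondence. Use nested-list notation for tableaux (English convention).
P = [[1, 5, 7], [2], [3], [4], [6]], Q = [[1, 3, 6], [2], [4], [5], [7]]

Insert each entry of the permutation into P by Schensted row insertion, recording in Q the position of each new cell.

Insert 6: appended to row 1. P = [[6]].
Insert 4: 4 bumps 6 from row 1; 6 starts row 2. P = [[4], [6]].
Insert 5: appended to row 1. P = [[4, 5], [6]].
Insert 3: 3 bumps 4 from row 1; 4 bumps 6 from row 2; 6 starts row 3. P = [[3, 5], [4], [6]].
Insert 2: 2 bumps 3 from row 1; 3 bumps 4 from row 2; 4 bumps 6 from row 3; 6 starts row 4. P = [[2, 5], [3], [4], [6]].
Insert 7: appended to row 1. P = [[2, 5, 7], [3], [4], [6]].
Insert 1: 1 bumps 2 from row 1; 2 bumps 3 from row 2; 3 bumps 4 from row 3; 4 bumps 6 from row 4; 6 starts row 5. P = [[1, 5, 7], [2], [3], [4], [6]].

So P = [[1, 5, 7], [2], [3], [4], [6]], Q = [[1, 3, 6], [2], [4], [5], [7]].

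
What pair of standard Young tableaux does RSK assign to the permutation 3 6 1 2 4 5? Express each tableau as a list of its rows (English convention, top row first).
Insert each entry of the permutation into P by Schensted row insertion, recording in Q the position of each new cell.

Insert 3: appended to row 1. P = [[3]], Q = [[1]].
Insert 6: appended to row 1. P = [[3, 6]], Q = [[1, 2]].
Insert 1: 1 bumps 3 from row 1; 3 starts row 2. P = [[1, 6], [3]], Q = [[1, 2], [3]].
Insert 2: 2 bumps 6 from row 1; 6 appends to row 2. P = [[1, 2], [3, 6]], Q = [[1, 2], [3, 4]].
Insert 4: appended to row 1. P = [[1, 2, 4], [3, 6]], Q = [[1, 2, 5], [3, 4]].
Insert 5: appended to row 1. P = [[1, 2, 4, 5], [3, 6]], Q = [[1, 2, 5, 6], [3, 4]].

So P = [[1, 2, 4, 5], [3, 6]], Q = [[1, 2, 5, 6], [3, 4]].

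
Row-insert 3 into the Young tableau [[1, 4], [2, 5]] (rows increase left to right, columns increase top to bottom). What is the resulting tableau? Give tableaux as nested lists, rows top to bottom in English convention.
In row 1, 3 replaces 4 (the leftmost entry greater than 3); 4 is bumped to row 2. In row 2, 4 replaces 5 (the leftmost entry greater than 4); 5 is bumped to row 3. 5 starts a new row 3. The new tableau is [[1, 3], [2, 4], [5]].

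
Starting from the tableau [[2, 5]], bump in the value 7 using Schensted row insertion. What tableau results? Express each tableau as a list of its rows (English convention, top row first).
[[2, 5, 7]]

7 is larger than every entry of row 1, so it is appended to row 1. The new tableau is [[2, 5, 7]].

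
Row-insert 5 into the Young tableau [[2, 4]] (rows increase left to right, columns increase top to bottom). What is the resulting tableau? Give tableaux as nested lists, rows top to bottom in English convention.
5 is larger than every entry of row 1, so it is appended to row 1. The new tableau is [[2, 4, 5]].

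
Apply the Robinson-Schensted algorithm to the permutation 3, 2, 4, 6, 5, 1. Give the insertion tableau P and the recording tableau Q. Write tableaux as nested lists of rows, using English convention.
P = [[1, 4, 5], [2, 6], [3]], Q = [[1, 3, 4], [2, 5], [6]]

Insert each entry of the permutation into P by Schensted row insertion, recording in Q the position of each new cell.

Insert 3: appended to row 1. P = [[3]].
Insert 2: 2 bumps 3 from row 1; 3 starts row 2. P = [[2], [3]].
Insert 4: appended to row 1. P = [[2, 4], [3]].
Insert 6: appended to row 1. P = [[2, 4, 6], [3]].
Insert 5: 5 bumps 6 from row 1; 6 appends to row 2. P = [[2, 4, 5], [3, 6]].
Insert 1: 1 bumps 2 from row 1; 2 bumps 3 from row 2; 3 starts row 3. P = [[1, 4, 5], [2, 6], [3]].

So P = [[1, 4, 5], [2, 6], [3]], Q = [[1, 3, 4], [2, 5], [6]].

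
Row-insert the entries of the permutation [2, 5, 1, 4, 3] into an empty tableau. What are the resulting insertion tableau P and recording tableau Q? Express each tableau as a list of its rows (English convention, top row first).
P = [[1, 3], [2, 4], [5]], Q = [[1, 2], [3, 4], [5]]

Insert each entry of the permutation into P by Schensted row insertion, recording in Q the position of each new cell.

Insert 2: appended to row 1. P = [[2]], Q = [[1]].
Insert 5: appended to row 1. P = [[2, 5]], Q = [[1, 2]].
Insert 1: 1 bumps 2 from row 1; 2 starts row 2. P = [[1, 5], [2]], Q = [[1, 2], [3]].
Insert 4: 4 bumps 5 from row 1; 5 appends to row 2. P = [[1, 4], [2, 5]], Q = [[1, 2], [3, 4]].
Insert 3: 3 bumps 4 from row 1; 4 bumps 5 from row 2; 5 starts row 3. P = [[1, 3], [2, 4], [5]], Q = [[1, 2], [3, 4], [5]].

So P = [[1, 3], [2, 4], [5]], Q = [[1, 2], [3, 4], [5]].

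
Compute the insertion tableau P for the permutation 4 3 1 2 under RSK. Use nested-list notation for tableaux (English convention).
P = [[1, 2], [3], [4]]

Insert 4: appended to row 1. P = [[4]].
Insert 3: 3 bumps 4 from row 1; 4 starts row 2. P = [[3], [4]].
Insert 1: 1 bumps 3 from row 1; 3 bumps 4 from row 2; 4 starts row 3. P = [[1], [3], [4]].
Insert 2: appended to row 1. P = [[1, 2], [3], [4]].

So P = [[1, 2], [3], [4]].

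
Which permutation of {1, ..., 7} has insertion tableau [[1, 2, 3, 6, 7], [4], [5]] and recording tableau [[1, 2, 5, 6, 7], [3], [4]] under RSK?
1 5 4 2 3 6 7

Reverse the RSK construction: for i from n down to 1, find the cell of Q containing i, remove the entry at that cell from P, and reverse-bump it up through P; the value ejected from row 1 is w(i).

Step i=7: Q has 7 at row 1, column 5; remove that cell from P, ejecting 7. So w(7) = 7. P is now [[1, 2, 3, 6], [4], [5]].
Step i=6: Q has 6 at row 1, column 4; remove that cell from P, ejecting 6. So w(6) = 6. P is now [[1, 2, 3], [4], [5]].
Step i=5: Q has 5 at row 1, column 3; remove that cell from P, ejecting 3. So w(5) = 3. P is now [[1, 2], [4], [5]].
Step i=4: Q has 4 at row 3, column 1; remove 5 from row 3 of P and reverse-bump: 5 enters row 2 and ejects 4; 4 enters row 1 and ejects 2. So w(4) = 2. P is now [[1, 4], [5]].
Step i=3: Q has 3 at row 2, column 1; remove 5 from row 2 of P and reverse-bump: 5 enters row 1 and ejects 4. So w(3) = 4. P is now [[1, 5]].
Step i=2: Q has 2 at row 1, column 2; remove that cell from P, ejecting 5. So w(2) = 5. P is now [[1]].
Step i=1: Q has 1 at row 1, column 1; remove that cell from P, ejecting 1. So w(1) = 1. P is now [].

So w = 1 5 4 2 3 6 7.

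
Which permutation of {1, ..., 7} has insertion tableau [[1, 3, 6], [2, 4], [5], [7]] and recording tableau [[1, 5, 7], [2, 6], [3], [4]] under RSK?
7 5 2 1 4 3 6

Reverse the RSK construction: for i from n down to 1, find the cell of Q containing i, remove the entry at that cell from P, and reverse-bump it up through P; the value ejected from row 1 is w(i).

Step i=7: Q has 7 at row 1, column 3; remove that cell from P, ejecting 6. So w(7) = 6. P is now [[1, 3], [2, 4], [5], [7]].
Step i=6: Q has 6 at row 2, column 2; remove 4 from row 2 of P and reverse-bump: 4 enters row 1 and ejects 3. So w(6) = 3. P is now [[1, 4], [2], [5], [7]].
Step i=5: Q has 5 at row 1, column 2; remove that cell from P, ejecting 4. So w(5) = 4. P is now [[1], [2], [5], [7]].
Step i=4: Q has 4 at row 4, column 1; remove 7 from row 4 of P and reverse-bump: 7 enters row 3 and ejects 5; 5 enters row 2 and ejects 2; 2 enters row 1 and ejects 1. So w(4) = 1. P is now [[2], [5], [7]].
Step i=3: Q has 3 at row 3, column 1; remove 7 from row 3 of P and reverse-bump: 7 enters row 2 and ejects 5; 5 enters row 1 and ejects 2. So w(3) = 2. P is now [[5], [7]].
Step i=2: Q has 2 at row 2, column 1; remove 7 from row 2 of P and reverse-bump: 7 enters row 1 and ejects 5. So w(2) = 5. P is now [[7]].
Step i=1: Q has 1 at row 1, column 1; remove that cell from P, ejecting 7. So w(1) = 7. P is now [].

So w = 7 5 2 1 4 3 6.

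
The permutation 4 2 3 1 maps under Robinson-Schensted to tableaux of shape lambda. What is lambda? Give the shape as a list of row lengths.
Row-insert each entry into an empty tableau.

After inserting 4: P = [[4]].
After inserting 2: P = [[2], [4]].
After inserting 3: P = [[2, 3], [4]].
After inserting 1: P = [[1, 3], [2], [4]].

The final insertion tableau P = [[1, 3], [2], [4]] has shape [2, 1, 1].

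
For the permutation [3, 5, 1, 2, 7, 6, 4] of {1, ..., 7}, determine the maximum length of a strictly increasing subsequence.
3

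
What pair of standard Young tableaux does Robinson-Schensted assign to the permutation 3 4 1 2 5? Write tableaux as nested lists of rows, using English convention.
P = [[1, 2, 5], [3, 4]], Q = [[1, 2, 5], [3, 4]]

Insert each entry of the permutation into P by Schensted row insertion, recording in Q the position of each new cell.

Insert 3: appended to row 1. P = [[3]].
Insert 4: appended to row 1. P = [[3, 4]].
Insert 1: 1 bumps 3 from row 1; 3 starts row 2. P = [[1, 4], [3]].
Insert 2: 2 bumps 4 from row 1; 4 appends to row 2. P = [[1, 2], [3, 4]].
Insert 5: appended to row 1. P = [[1, 2, 5], [3, 4]].

So P = [[1, 2, 5], [3, 4]], Q = [[1, 2, 5], [3, 4]].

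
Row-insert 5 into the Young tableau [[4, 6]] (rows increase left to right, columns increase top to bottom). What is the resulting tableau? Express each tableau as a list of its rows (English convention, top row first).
[[4, 5], [6]]

In row 1, 5 replaces 6 (the leftmost entry greater than 5); 6 is bumped to row 2. 6 starts a new row 2. The new tableau is [[4, 5], [6]].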